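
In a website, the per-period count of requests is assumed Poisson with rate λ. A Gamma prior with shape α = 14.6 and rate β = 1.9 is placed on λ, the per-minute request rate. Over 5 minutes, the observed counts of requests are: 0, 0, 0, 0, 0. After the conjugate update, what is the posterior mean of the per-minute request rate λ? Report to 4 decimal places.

2.1159

With a Gamma(shape α, rate β) prior, the Poisson likelihood is conjugate: the posterior is Gamma(α + ΣXᵢ, β + n).
Sum of counts S = 0 over n = 5 minutes.
Posterior: Gamma(α+S, β+n) = Gamma(14.6+0, 1.9+5) = Gamma(14.6, 6.9).
Posterior mean = α/β = 14.6/6.9 = 2.1159.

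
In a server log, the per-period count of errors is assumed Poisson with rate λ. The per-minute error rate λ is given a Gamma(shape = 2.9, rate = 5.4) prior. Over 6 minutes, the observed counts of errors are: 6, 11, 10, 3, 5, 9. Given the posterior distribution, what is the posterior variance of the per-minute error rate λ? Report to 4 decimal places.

0.3609

With a Gamma(shape α, rate β) prior, the Poisson likelihood is conjugate: the posterior is Gamma(α + ΣXᵢ, β + n).
Sum of counts S = 44 over n = 6 minutes.
Posterior: Gamma(α+S, β+n) = Gamma(2.9+44, 5.4+6) = Gamma(46.9, 11.4).
Var = α/β² = 46.9/11.4² = 0.3609.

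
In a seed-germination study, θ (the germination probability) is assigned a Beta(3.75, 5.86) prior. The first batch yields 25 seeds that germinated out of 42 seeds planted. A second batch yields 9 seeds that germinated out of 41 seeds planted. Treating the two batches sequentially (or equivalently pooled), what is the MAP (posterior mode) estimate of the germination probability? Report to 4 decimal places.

0.4056

The Beta prior is conjugate to a Binomial/Bernoulli likelihood; the update adds successes to α and failures to β.
After batch 1: Beta(3.75+25, 5.86+17) = Beta(28.75, 22.86).
After batch 2: Beta(28.75+9, 22.86+32) = Beta(37.75, 54.86).
Mode of Beta(a,b) for a,b>1 is (a−1)/(a+b−2) = 36.75/90.61 = 0.4056.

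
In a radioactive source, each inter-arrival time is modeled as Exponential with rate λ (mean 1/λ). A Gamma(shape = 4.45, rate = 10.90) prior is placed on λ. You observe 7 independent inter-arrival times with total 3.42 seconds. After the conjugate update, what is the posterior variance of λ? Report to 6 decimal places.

With a Gamma(shape α, rate β) prior on the exponential rate λ, the posterior after n observations with total T = Σxᵢ is Gamma(α+n, β+T).
Posterior: Gamma(4.45+7, 10.90+3.42) = Gamma(11.45, 14.32).
Var = α/β² = 0.055837.

0.055837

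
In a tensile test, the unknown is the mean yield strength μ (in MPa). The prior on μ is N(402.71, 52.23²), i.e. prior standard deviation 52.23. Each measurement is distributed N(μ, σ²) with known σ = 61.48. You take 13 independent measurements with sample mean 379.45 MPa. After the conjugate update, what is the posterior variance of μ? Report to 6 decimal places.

262.748788

For Normal data with known variance σ², a Normal(μ₀, σ₀²) prior on μ is conjugate. Posterior precision = 1/σ₀² + n/σ²; posterior mean is the precision-weighted average of μ₀ and x̄.
σ₀² = 52.23² = 2727.9729, σ² = 61.48² = 3779.7904; σ² + n·σ₀² = 3779.7904 + 13·2727.9729 = 39243.4381.
Posterior precision = 1/σ₀² + n/σ² = 1/2727.9729 + 13/3779.7904 = (σ² + n·σ₀²)/(σ₀²σ²) = 39243.4381/(2727.9729·3779.7904); posterior variance σₙ² = σ₀²σ²/(σ² + n·σ₀²) = 2727.9729·3779.7904/39243.4381 = 262.748788.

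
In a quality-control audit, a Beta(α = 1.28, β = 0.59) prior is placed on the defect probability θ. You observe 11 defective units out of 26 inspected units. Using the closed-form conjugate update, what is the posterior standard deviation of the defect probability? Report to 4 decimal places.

0.0924

The Beta prior is conjugate to a Binomial/Bernoulli likelihood; the update adds successes to α and failures to β.
Posterior: Beta(α+k, β+n−k) = Beta(1.28+11, 0.59+15) = Beta(12.28, 15.59).
Var = αβ/((α+β)²(α+β+1)) = 12.28·15.59/(27.87²·28.87) = 0.00853736; SD = √0.00853736 = 0.0924.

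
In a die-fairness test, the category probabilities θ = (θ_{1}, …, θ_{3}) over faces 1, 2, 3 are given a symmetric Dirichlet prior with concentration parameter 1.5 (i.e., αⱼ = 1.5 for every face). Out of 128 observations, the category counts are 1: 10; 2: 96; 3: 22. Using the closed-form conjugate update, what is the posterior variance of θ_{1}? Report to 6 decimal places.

0.000594

The Dirichlet prior is conjugate to the Multinomial likelihood: each posterior αⱼ = prior αⱼ + observed count nⱼ.
Posterior concentration: (11.5, 97.5, 23.5), total = 132.5.
Var[θ_j] = α_j(Σα−α_j)/((Σα)²(Σα+1)) = 11.5·121.0/(132.5²·133.5) = 0.000594.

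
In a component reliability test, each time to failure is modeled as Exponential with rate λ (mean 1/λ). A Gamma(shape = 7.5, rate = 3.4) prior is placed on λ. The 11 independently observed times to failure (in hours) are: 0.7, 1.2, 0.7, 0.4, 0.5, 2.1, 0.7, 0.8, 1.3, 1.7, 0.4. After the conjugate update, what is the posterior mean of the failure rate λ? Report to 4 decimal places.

1.3309

With a Gamma(shape α, rate β) prior on the exponential rate λ, the posterior after n observations with total T = Σxᵢ is Gamma(α+n, β+T).
Sum of observations T = 10.5 hours; n = 11.
Posterior: Gamma(7.5+11, 3.4+10.5) = Gamma(18.5, 13.9).
Posterior mean of λ = α/β = 18.5/13.9 = 1.3309.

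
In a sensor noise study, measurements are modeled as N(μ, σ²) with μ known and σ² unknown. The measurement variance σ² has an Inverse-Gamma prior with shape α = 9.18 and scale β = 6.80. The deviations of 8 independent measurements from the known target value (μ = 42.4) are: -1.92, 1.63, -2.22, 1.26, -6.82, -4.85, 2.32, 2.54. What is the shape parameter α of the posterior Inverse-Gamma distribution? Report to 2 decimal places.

With known mean μ and an Inverse-Gamma(α, β) prior on σ², the Normal likelihood is conjugate: posterior is Inv-Gamma(α + n/2, β + Σ(xᵢ−μ)²/2).
Σ(xᵢ−μ)² = (-1.92)² + (1.63)² + (-2.22)² + (1.26)² + (-6.82)² + (-4.85)² + (2.32)² + (2.54)² = 94.7282.
Posterior: Inv-Gamma(9.18 + 8/2, 6.80 + 94.7282/2) = Inv-Gamma(13.18, 54.16410).
Posterior α = 13.18.

13.18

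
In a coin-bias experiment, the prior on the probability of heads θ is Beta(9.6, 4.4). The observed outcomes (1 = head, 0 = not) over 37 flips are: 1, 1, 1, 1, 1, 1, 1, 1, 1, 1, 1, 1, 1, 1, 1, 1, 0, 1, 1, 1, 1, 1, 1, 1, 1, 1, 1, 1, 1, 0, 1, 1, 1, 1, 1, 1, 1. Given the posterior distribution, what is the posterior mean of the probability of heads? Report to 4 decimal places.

The Beta prior is conjugate to a Binomial/Bernoulli likelihood; the update adds successes to α and failures to β.
Posterior: Beta(α+k, β+n−k) = Beta(9.6+35, 4.4+2) = Beta(44.6, 6.4).
Posterior mean = α/(α+β) = 44.6/51.0 = 0.8745.

0.8745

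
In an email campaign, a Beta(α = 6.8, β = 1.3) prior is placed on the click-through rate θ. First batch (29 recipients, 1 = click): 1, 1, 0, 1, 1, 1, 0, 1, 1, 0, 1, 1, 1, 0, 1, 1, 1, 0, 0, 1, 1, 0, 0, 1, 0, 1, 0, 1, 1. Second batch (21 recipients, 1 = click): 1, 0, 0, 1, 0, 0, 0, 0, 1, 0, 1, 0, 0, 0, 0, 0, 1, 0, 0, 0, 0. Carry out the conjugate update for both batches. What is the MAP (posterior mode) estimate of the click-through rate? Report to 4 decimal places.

The Beta prior is conjugate to a Binomial/Bernoulli likelihood; the update adds successes to α and failures to β.
After batch 1: Beta(6.8+19, 1.3+10) = Beta(25.8, 11.3).
After batch 2: Beta(25.8+5, 11.3+16) = Beta(30.8, 27.3).
Mode of Beta(a,b) for a,b>1 is (a−1)/(a+b−2) = 29.8/56.1 = 0.5312.

0.5312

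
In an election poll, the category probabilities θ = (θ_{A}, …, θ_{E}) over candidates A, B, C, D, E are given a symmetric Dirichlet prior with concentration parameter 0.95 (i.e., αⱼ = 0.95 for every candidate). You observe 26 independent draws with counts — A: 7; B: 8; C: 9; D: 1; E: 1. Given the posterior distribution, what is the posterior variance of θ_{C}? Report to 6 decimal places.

The Dirichlet prior is conjugate to the Multinomial likelihood: each posterior αⱼ = prior αⱼ + observed count nⱼ.
Posterior concentration: (7.95, 8.95, 9.95, 1.95, 1.95), total = 30.75.
Var[θ_j] = α_j(Σα−α_j)/((Σα)²(Σα+1)) = 9.95·20.80/(30.75²·31.75) = 0.006894.

0.006894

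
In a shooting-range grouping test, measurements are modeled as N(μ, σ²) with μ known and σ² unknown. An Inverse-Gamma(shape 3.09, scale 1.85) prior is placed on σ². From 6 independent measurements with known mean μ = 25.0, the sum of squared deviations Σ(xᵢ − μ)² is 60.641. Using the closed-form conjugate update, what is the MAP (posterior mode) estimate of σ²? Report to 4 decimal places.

4.5374

With known mean μ and an Inverse-Gamma(α, β) prior on σ², the Normal likelihood is conjugate: posterior is Inv-Gamma(α + n/2, β + Σ(xᵢ−μ)²/2).
Posterior: Inv-Gamma(3.09 + 6/2, 1.85 + 60.641/2) = Inv-Gamma(6.09, 32.1705).
Mode = β/(α+1) = 32.1705/7.09 = 4.5374.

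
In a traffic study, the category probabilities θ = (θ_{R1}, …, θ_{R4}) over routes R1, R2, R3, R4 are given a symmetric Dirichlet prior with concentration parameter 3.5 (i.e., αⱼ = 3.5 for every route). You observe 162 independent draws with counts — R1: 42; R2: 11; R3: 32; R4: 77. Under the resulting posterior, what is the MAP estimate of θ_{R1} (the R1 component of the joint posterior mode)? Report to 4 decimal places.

The Dirichlet prior is conjugate to the Multinomial likelihood: each posterior αⱼ = prior αⱼ + observed count nⱼ.
Posterior concentration: (45.5, 14.5, 35.5, 80.5), total = 176.0.
Joint mode component: (α_{R1}−1)/(Σα−K) = 44.5/172.0 = 0.2587.

0.2587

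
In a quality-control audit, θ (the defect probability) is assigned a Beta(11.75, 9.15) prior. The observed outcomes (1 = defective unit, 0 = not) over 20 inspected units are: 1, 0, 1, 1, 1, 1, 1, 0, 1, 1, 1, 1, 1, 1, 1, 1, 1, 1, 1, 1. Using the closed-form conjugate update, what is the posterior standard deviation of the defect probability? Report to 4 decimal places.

0.0688

The Beta prior is conjugate to a Binomial/Bernoulli likelihood; the update adds successes to α and failures to β.
Posterior: Beta(α+k, β+n−k) = Beta(11.75+18, 9.15+2) = Beta(29.75, 11.15).
Var = αβ/((α+β)²(α+β+1)) = 29.75·11.15/(40.90²·41.90) = 0.00473262; SD = √0.00473262 = 0.0688.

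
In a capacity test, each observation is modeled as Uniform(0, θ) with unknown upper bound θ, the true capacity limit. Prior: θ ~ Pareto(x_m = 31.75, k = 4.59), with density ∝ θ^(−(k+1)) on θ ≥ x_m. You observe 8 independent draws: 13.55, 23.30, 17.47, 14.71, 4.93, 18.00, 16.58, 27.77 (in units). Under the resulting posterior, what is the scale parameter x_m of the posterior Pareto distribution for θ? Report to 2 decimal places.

31.75

A Pareto(scale x_m, shape k) prior on the upper bound θ of Uniform(0, θ) is conjugate: posterior is Pareto(max(x_m, max xᵢ), k + n).
Sample maximum = 27.77; prior scale x_m = 31.75 → posterior scale = max = 31.75.
Posterior shape = 4.59 + 8 = 12.59.
Posterior scale x_m = 31.75.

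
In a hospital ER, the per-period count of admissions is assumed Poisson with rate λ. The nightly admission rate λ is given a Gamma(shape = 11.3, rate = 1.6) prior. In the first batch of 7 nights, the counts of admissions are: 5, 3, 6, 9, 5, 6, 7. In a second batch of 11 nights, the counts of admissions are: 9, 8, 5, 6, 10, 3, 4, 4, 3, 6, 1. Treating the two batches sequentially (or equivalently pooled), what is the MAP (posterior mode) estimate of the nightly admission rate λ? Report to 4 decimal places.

5.6276

With a Gamma(shape α, rate β) prior, the Poisson likelihood is conjugate: the posterior is Gamma(α + ΣXᵢ, β + n).
Batch 1: sum of counts S = 41 over n = 7 nights.
After batch 1: Gamma(α+S, β+n) = Gamma(11.3+41, 1.6+7) = Gamma(52.3, 8.6).
Batch 2: sum of counts S = 59 over n = 11 nights.
After batch 2: Gamma(α+S, β+n) = Gamma(52.3+59, 8.6+11) = Gamma(111.3, 19.6).
Mode of Gamma(α,β) for α≥1 is (α−1)/β = 110.3/19.6 = 5.6276.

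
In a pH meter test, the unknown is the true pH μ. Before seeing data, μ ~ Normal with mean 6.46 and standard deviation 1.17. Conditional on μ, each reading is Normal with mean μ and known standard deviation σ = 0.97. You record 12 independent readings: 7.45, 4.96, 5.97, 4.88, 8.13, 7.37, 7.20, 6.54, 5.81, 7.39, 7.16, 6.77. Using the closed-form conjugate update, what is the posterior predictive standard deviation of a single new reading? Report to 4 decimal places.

For Normal data with known variance σ², a Normal(μ₀, σ₀²) prior on μ is conjugate. Posterior precision = 1/σ₀² + n/σ²; posterior mean is the precision-weighted average of μ₀ and x̄.
σ₀² = 1.17² = 1.3689, σ² = 0.97² = 0.9409; σ² + n·σ₀² = 0.9409 + 12·1.3689 = 17.3677.
Posterior precision = 1/σ₀² + n/σ² = 1/1.3689 + 12/0.9409 = (σ² + n·σ₀²)/(σ₀²σ²) = 17.3677/(1.3689·0.9409); posterior variance σₙ² = σ₀²σ²/(σ² + n·σ₀²) = 1.3689·0.9409/17.3677 = 0.074161.
Predictive variance for one new observation = σₙ² + σ² = 1.3689·0.9409/17.3677 + 0.9409 = σ²·(σ₀² + 17.3677)/17.3677 = 0.9409·18.7366/17.3677 = 1.015061; SD = √(0.9409·18.7366/17.3677) = 1.0075.

1.0075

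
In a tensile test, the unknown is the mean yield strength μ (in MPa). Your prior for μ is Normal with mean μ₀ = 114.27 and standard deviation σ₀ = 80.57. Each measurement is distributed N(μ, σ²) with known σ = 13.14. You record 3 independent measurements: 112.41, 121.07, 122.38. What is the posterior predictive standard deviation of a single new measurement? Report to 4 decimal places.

15.1561

For Normal data with known variance σ², a Normal(μ₀, σ₀²) prior on μ is conjugate. Posterior precision = 1/σ₀² + n/σ²; posterior mean is the precision-weighted average of μ₀ and x̄.
σ₀² = 80.57² = 6491.5249, σ² = 13.14² = 172.6596; σ² + n·σ₀² = 172.6596 + 3·6491.5249 = 19647.2343.
Posterior precision = 1/σ₀² + n/σ² = 1/6491.5249 + 3/172.6596 = (σ² + n·σ₀²)/(σ₀²σ²) = 19647.2343/(6491.5249·172.6596); posterior variance σₙ² = σ₀²σ²/(σ² + n·σ₀²) = 6491.5249·172.6596/19647.2343 = 57.047423.
Predictive variance for one new observation = σₙ² + σ² = 6491.5249·172.6596/19647.2343 + 172.6596 = σ²·(σ₀² + 19647.2343)/19647.2343 = 172.6596·26138.7592/19647.2343 = 229.707023; SD = √(172.6596·26138.7592/19647.2343) = 15.1561.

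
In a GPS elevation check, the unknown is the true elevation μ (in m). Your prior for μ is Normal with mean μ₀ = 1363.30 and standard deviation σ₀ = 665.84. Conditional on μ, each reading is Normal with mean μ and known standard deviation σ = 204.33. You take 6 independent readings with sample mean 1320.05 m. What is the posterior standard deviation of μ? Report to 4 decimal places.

82.7703

For Normal data with known variance σ², a Normal(μ₀, σ₀²) prior on μ is conjugate. Posterior precision = 1/σ₀² + n/σ²; posterior mean is the precision-weighted average of μ₀ and x̄.
σ₀² = 665.84² = 443342.9056, σ² = 204.33² = 41750.7489; σ² + n·σ₀² = 41750.7489 + 6·443342.9056 = 2701808.1825.
Posterior precision = 1/σ₀² + n/σ² = 1/443342.9056 + 6/41750.7489 = (σ² + n·σ₀²)/(σ₀²σ²) = 2701808.1825/(443342.9056·41750.7489); posterior variance σₙ² = σ₀²σ²/(σ² + n·σ₀²) = 443342.9056·41750.7489/2701808.1825 = 6850.929851.
Posterior SD = √σₙ² = √(443342.9056·41750.7489/2701808.1825) = 82.7703.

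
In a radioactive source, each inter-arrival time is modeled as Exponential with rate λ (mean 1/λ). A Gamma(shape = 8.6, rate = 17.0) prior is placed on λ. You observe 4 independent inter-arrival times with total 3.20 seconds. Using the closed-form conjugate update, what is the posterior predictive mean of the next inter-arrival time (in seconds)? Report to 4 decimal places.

With a Gamma(shape α, rate β) prior on the exponential rate λ, the posterior after n observations with total T = Σxᵢ is Gamma(α+n, β+T).
Posterior: Gamma(8.6+4, 17.0+3.20) = Gamma(12.6, 20.20).
The predictive distribution for the next observation is Lomax; its mean is β/(α−1) = 20.20/11.6 = 1.7414.

1.7414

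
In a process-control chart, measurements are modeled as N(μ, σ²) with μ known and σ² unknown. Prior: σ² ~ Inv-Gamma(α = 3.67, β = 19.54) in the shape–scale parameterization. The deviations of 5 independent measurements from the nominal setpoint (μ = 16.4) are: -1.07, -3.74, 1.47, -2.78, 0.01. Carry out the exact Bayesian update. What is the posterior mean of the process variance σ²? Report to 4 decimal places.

With known mean μ and an Inverse-Gamma(α, β) prior on σ², the Normal likelihood is conjugate: posterior is Inv-Gamma(α + n/2, β + Σ(xᵢ−μ)²/2).
Σ(xᵢ−μ)² = (-1.07)² + (-3.74)² + (1.47)² + (-2.78)² + (0.01)² = 25.0219.
Posterior: Inv-Gamma(3.67 + 5/2, 19.54 + 25.0219/2) = Inv-Gamma(6.17, 32.05095).
E[σ²|data] = β/(α−1) = 32.05095/5.17 = 6.1994.

6.1994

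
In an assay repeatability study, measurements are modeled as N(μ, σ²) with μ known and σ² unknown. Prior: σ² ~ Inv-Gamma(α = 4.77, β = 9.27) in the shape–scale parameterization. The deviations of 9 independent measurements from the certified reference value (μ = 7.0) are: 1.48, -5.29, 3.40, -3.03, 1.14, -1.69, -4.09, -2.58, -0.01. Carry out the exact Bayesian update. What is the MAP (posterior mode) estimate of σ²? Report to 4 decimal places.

4.7223

With known mean μ and an Inverse-Gamma(α, β) prior on σ², the Normal likelihood is conjugate: posterior is Inv-Gamma(α + n/2, β + Σ(xᵢ−μ)²/2).
Σ(xᵢ−μ)² = (1.48)² + (-5.29)² + (3.40)² + (-3.03)² + (1.14)² + (-1.69)² + (-4.09)² + (-2.58)² + (-0.01)² = 78.4557.
Posterior: Inv-Gamma(4.77 + 9/2, 9.27 + 78.4557/2) = Inv-Gamma(9.27, 48.49785).
Mode = β/(α+1) = 48.49785/10.27 = 4.7223.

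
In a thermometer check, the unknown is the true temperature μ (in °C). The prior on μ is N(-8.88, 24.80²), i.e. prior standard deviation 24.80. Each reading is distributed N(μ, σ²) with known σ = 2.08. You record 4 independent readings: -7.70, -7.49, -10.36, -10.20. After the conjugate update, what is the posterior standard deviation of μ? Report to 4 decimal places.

1.0391

For Normal data with known variance σ², a Normal(μ₀, σ₀²) prior on μ is conjugate. Posterior precision = 1/σ₀² + n/σ²; posterior mean is the precision-weighted average of μ₀ and x̄.
σ₀² = 24.80² = 615.04, σ² = 2.08² = 4.3264; σ² + n·σ₀² = 4.3264 + 4·615.04 = 2464.4864.
Posterior precision = 1/σ₀² + n/σ² = 1/615.04 + 4/4.3264 = (σ² + n·σ₀²)/(σ₀²σ²) = 2464.4864/(615.04·4.3264); posterior variance σₙ² = σ₀²σ²/(σ² + n·σ₀²) = 615.04·4.3264/2464.4864 = 1.079701.
Posterior SD = √σₙ² = √(615.04·4.3264/2464.4864) = 1.0391.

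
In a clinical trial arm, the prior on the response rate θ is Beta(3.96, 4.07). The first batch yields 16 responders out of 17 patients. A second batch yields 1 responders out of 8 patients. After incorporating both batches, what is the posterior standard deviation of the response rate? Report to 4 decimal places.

The Beta prior is conjugate to a Binomial/Bernoulli likelihood; the update adds successes to α and failures to β.
After batch 1: Beta(3.96+16, 4.07+1) = Beta(19.96, 5.07).
After batch 2: Beta(19.96+1, 5.07+7) = Beta(20.96, 12.07).
Var = αβ/((α+β)²(α+β+1)) = 20.96·12.07/(33.03²·34.03) = 0.00681427; SD = √0.00681427 = 0.0825.

0.0825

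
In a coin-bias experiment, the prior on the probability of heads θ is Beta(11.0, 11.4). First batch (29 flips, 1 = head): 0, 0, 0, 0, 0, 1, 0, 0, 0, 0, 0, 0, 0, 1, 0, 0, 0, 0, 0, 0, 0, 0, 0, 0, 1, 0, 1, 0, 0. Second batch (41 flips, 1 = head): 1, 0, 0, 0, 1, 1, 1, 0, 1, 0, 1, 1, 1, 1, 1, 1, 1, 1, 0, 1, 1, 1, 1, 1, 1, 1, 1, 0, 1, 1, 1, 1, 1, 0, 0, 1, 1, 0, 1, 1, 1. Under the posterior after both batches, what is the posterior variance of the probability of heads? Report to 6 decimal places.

0.002677

The Beta prior is conjugate to a Binomial/Bernoulli likelihood; the update adds successes to α and failures to β.
After batch 1: Beta(11.0+4, 11.4+25) = Beta(15.0, 36.4).
After batch 2: Beta(15.0+31, 36.4+10) = Beta(46.0, 46.4).
Var = αβ/((α+β)²(α+β+1)) = 46.0·46.4/(92.4²·93.4) = 0.002677.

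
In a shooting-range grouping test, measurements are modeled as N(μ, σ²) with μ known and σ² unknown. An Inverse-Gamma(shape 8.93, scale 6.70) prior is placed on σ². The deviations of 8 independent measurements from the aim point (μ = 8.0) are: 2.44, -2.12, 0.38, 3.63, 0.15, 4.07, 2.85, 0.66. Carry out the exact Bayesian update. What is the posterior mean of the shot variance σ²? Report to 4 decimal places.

2.6117

With known mean μ and an Inverse-Gamma(α, β) prior on σ², the Normal likelihood is conjugate: posterior is Inv-Gamma(α + n/2, β + Σ(xᵢ−μ)²/2).
Σ(xᵢ−μ)² = (2.44)² + (-2.12)² + (0.38)² + (3.63)² + (0.15)² + (4.07)² + (2.85)² + (0.66)² = 48.9148.
Posterior: Inv-Gamma(8.93 + 8/2, 6.70 + 48.9148/2) = Inv-Gamma(12.93, 31.15740).
E[σ²|data] = β/(α−1) = 31.15740/11.93 = 2.6117.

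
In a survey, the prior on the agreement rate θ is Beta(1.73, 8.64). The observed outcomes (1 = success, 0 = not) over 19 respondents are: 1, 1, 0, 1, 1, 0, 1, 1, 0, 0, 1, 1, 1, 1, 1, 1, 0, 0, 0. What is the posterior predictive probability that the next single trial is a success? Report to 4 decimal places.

The Beta prior is conjugate to a Binomial/Bernoulli likelihood; the update adds successes to α and failures to β.
Posterior: Beta(α+k, β+n−k) = Beta(1.73+12, 8.64+7) = Beta(13.73, 15.64).
For a single future Bernoulli trial, P(success | data) = α/(α+β) = 0.4675.

0.4675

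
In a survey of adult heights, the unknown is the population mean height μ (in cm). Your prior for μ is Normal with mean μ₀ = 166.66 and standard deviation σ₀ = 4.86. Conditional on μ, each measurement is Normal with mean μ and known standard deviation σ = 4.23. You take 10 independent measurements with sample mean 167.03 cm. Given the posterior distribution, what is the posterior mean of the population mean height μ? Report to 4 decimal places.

For Normal data with known variance σ², a Normal(μ₀, σ₀²) prior on μ is conjugate. Posterior precision = 1/σ₀² + n/σ²; posterior mean is the precision-weighted average of μ₀ and x̄.
n·x̄ = 10·167.03 = 1670.3.
σ₀² = 4.86² = 23.6196, σ² = 4.23² = 17.8929; σ² + n·σ₀² = 17.8929 + 10·23.6196 = 254.0889.
Posterior mean = (μ₀/σ₀² + n·x̄/σ²)/(1/σ₀² + n/σ²) = (σ²·μ₀ + σ₀²·n·x̄)/(σ² + n·σ₀²) = (17.8929·166.66 + 23.6196·1670.3)/254.0889 = 42433.848594/254.0889 = 167.0039.

167.0039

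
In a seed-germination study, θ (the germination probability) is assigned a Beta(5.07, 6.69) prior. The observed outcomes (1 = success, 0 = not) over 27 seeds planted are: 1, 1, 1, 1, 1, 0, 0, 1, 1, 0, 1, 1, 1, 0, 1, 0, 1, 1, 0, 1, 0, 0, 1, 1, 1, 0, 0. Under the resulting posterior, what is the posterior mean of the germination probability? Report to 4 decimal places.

0.5694

The Beta prior is conjugate to a Binomial/Bernoulli likelihood; the update adds successes to α and failures to β.
Posterior: Beta(α+k, β+n−k) = Beta(5.07+17, 6.69+10) = Beta(22.07, 16.69).
Posterior mean = α/(α+β) = 22.07/38.76 = 0.5694.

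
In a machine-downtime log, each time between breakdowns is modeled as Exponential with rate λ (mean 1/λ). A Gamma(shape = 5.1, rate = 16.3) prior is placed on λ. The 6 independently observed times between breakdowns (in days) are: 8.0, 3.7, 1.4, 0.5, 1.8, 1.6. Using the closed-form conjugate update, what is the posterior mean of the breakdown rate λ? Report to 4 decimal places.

With a Gamma(shape α, rate β) prior on the exponential rate λ, the posterior after n observations with total T = Σxᵢ is Gamma(α+n, β+T).
Sum of observations T = 17.0 days; n = 6.
Posterior: Gamma(5.1+6, 16.3+17.0) = Gamma(11.1, 33.3).
Posterior mean of λ = α/β = 11.1/33.3 = 0.3333.

0.3333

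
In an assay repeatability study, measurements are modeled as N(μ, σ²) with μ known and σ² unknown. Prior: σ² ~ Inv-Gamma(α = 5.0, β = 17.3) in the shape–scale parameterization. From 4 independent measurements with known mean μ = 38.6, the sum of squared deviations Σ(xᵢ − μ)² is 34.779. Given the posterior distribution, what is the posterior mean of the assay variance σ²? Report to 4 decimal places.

5.7816

With known mean μ and an Inverse-Gamma(α, β) prior on σ², the Normal likelihood is conjugate: posterior is Inv-Gamma(α + n/2, β + Σ(xᵢ−μ)²/2).
Posterior: Inv-Gamma(5.0 + 4/2, 17.3 + 34.779/2) = Inv-Gamma(7.00, 34.6895).
E[σ²|data] = β/(α−1) = 34.6895/6.00 = 5.7816.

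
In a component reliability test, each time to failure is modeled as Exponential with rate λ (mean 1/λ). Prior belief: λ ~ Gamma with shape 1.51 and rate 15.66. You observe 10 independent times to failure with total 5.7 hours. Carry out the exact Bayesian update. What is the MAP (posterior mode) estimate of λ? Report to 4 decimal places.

0.4920

With a Gamma(shape α, rate β) prior on the exponential rate λ, the posterior after n observations with total T = Σxᵢ is Gamma(α+n, β+T).
Posterior: Gamma(1.51+10, 15.66+5.7) = Gamma(11.51, 21.36).
Mode = (α−1)/β = 0.4920.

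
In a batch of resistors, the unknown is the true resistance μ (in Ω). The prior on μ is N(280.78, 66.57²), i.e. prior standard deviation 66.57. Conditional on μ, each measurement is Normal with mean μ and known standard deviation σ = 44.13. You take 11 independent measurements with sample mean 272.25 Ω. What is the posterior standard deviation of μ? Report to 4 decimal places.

13.0476

For Normal data with known variance σ², a Normal(μ₀, σ₀²) prior on μ is conjugate. Posterior precision = 1/σ₀² + n/σ²; posterior mean is the precision-weighted average of μ₀ and x̄.
σ₀² = 66.57² = 4431.5649, σ² = 44.13² = 1947.4569; σ² + n·σ₀² = 1947.4569 + 11·4431.5649 = 50694.6708.
Posterior precision = 1/σ₀² + n/σ² = 1/4431.5649 + 11/1947.4569 = (σ² + n·σ₀²)/(σ₀²σ²) = 50694.6708/(4431.5649·1947.4569); posterior variance σₙ² = σ₀²σ²/(σ² + n·σ₀²) = 4431.5649·1947.4569/50694.6708 = 170.240412.
Posterior SD = √σₙ² = √(4431.5649·1947.4569/50694.6708) = 13.0476.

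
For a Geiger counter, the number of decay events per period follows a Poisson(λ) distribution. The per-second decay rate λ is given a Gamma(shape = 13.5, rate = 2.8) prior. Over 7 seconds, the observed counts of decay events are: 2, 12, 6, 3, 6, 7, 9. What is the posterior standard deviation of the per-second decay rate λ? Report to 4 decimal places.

With a Gamma(shape α, rate β) prior, the Poisson likelihood is conjugate: the posterior is Gamma(α + ΣXᵢ, β + n).
Sum of counts S = 45 over n = 7 seconds.
Posterior: Gamma(α+S, β+n) = Gamma(13.5+45, 2.8+7) = Gamma(58.5, 9.8).
SD = √α/β = √58.5/9.8 = 0.7805.

0.7805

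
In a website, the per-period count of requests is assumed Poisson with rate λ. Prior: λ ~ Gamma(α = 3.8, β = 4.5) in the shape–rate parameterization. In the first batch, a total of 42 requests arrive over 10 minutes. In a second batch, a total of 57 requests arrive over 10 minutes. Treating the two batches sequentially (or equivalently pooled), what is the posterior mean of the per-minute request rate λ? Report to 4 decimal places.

4.1959

With a Gamma(shape α, rate β) prior, the Poisson likelihood is conjugate: the posterior is Gamma(α + ΣXᵢ, β + n).
After batch 1: Gamma(α+S, β+n) = Gamma(3.8+42, 4.5+10) = Gamma(45.8, 14.5).
After batch 2: Gamma(α+S, β+n) = Gamma(45.8+57, 14.5+10) = Gamma(102.8, 24.5).
Posterior mean = α/β = 102.8/24.5 = 4.1959.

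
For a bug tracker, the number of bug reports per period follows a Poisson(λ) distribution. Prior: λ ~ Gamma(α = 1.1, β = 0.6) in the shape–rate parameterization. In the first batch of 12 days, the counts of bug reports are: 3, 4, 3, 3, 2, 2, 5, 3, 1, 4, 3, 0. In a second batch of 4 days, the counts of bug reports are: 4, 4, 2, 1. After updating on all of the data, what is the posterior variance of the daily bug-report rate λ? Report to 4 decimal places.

With a Gamma(shape α, rate β) prior, the Poisson likelihood is conjugate: the posterior is Gamma(α + ΣXᵢ, β + n).
Batch 1: sum of counts S = 33 over n = 12 days.
After batch 1: Gamma(α+S, β+n) = Gamma(1.1+33, 0.6+12) = Gamma(34.1, 12.6).
Batch 2: sum of counts S = 11 over n = 4 days.
After batch 2: Gamma(α+S, β+n) = Gamma(34.1+11, 12.6+4) = Gamma(45.1, 16.6).
Var = α/β² = 45.1/16.6² = 0.1637.

0.1637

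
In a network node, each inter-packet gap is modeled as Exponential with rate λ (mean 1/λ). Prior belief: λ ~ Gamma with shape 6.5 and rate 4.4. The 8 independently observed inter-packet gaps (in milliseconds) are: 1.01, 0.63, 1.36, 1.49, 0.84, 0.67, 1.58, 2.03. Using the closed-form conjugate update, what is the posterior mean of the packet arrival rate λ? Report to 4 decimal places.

With a Gamma(shape α, rate β) prior on the exponential rate λ, the posterior after n observations with total T = Σxᵢ is Gamma(α+n, β+T).
Sum of observations T = 9.61 milliseconds; n = 8.
Posterior: Gamma(6.5+8, 4.4+9.61) = Gamma(14.5, 14.01).
Posterior mean of λ = α/β = 14.5/14.01 = 1.0350.

1.0350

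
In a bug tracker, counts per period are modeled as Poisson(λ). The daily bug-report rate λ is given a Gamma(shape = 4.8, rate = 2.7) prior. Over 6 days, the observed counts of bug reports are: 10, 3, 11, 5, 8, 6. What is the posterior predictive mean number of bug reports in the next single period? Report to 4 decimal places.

5.4943

With a Gamma(shape α, rate β) prior, the Poisson likelihood is conjugate: the posterior is Gamma(α + ΣXᵢ, β + n).
Sum of counts S = 43 over n = 6 days.
Posterior: Gamma(α+S, β+n) = Gamma(4.8+43, 2.7+6) = Gamma(47.8, 8.7).
The predictive distribution for one future period is NegBinom with mean α/β = 5.4943.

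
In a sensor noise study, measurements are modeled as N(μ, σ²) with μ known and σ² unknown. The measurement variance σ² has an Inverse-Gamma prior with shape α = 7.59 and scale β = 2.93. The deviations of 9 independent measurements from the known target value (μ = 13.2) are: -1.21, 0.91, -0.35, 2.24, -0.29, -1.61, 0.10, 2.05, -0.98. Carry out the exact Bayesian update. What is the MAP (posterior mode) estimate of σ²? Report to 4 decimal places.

With known mean μ and an Inverse-Gamma(α, β) prior on σ², the Normal likelihood is conjugate: posterior is Inv-Gamma(α + n/2, β + Σ(xᵢ−μ)²/2).
Σ(xᵢ−μ)² = (-1.21)² + (0.91)² + (-0.35)² + (2.24)² + (-0.29)² + (-1.61)² + (0.10)² + (2.05)² + (-0.98)² = 15.2814.
Posterior: Inv-Gamma(7.59 + 9/2, 2.93 + 15.2814/2) = Inv-Gamma(12.09, 10.57070).
Mode = β/(α+1) = 10.57070/13.09 = 0.8075.

0.8075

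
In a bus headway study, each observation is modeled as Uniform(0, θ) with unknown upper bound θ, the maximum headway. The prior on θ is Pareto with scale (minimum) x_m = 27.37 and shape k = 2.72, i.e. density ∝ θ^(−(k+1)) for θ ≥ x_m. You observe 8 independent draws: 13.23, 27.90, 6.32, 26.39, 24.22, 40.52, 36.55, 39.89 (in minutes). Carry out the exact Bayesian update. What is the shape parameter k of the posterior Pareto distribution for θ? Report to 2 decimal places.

10.72

A Pareto(scale x_m, shape k) prior on the upper bound θ of Uniform(0, θ) is conjugate: posterior is Pareto(max(x_m, max xᵢ), k + n).
Sample maximum = 40.52; prior scale x_m = 27.37 → posterior scale = max = 40.52.
Posterior shape = 2.72 + 8 = 10.72.
Posterior shape k = 10.72.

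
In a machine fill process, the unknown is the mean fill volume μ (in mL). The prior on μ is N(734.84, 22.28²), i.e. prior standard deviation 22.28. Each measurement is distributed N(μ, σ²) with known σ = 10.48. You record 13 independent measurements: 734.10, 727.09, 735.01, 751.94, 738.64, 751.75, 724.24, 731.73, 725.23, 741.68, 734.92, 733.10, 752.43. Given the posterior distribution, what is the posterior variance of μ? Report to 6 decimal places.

For Normal data with known variance σ², a Normal(μ₀, σ₀²) prior on μ is conjugate. Posterior precision = 1/σ₀² + n/σ²; posterior mean is the precision-weighted average of μ₀ and x̄.
σ₀² = 22.28² = 496.3984, σ² = 10.48² = 109.8304; σ² + n·σ₀² = 109.8304 + 13·496.3984 = 6563.0096.
Posterior precision = 1/σ₀² + n/σ² = 1/496.3984 + 13/109.8304 = (σ² + n·σ₀²)/(σ₀²σ²) = 6563.0096/(496.3984·109.8304); posterior variance σₙ² = σ₀²σ²/(σ² + n·σ₀²) = 496.3984·109.8304/6563.0096 = 8.307109.

8.307109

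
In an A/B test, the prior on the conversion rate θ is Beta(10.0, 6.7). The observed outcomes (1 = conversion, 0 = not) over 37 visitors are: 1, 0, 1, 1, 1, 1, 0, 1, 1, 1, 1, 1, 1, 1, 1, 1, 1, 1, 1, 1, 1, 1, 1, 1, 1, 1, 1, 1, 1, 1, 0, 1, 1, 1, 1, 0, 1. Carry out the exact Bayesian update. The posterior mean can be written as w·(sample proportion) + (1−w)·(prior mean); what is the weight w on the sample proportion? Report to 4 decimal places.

The Beta prior is conjugate to a Binomial/Bernoulli likelihood; the update adds successes to α and failures to β.
Posterior mean = (α₀+k)/(α₀+β₀+n) = [n/(α₀+β₀+n)]·(k/n) + [(α₀+β₀)/(α₀+β₀+n)]·α₀/(α₀+β₀), so only n and the prior enter the weight.
The weight on the data is w = n/(α₀+β₀+n) = 37/(10.0+6.7+37) = 37/53.7 = 0.6890.

0.6890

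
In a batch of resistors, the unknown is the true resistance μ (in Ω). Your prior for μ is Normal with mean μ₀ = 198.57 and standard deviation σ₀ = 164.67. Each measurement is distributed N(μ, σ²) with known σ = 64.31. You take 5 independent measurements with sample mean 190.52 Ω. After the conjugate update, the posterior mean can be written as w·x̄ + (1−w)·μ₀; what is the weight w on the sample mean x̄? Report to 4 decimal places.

0.9704

For Normal data with known variance σ², a Normal(μ₀, σ₀²) prior on μ is conjugate. Posterior precision = 1/σ₀² + n/σ²; posterior mean is the precision-weighted average of μ₀ and x̄.
σ₀² = 164.67² = 27116.2089, σ² = 64.31² = 4135.7761. Prior precision 1/σ₀² = 1/27116.2089; data precision n/σ² = 5/4135.7761.
w = (n/σ²)/(1/σ₀² + n/σ²) = n·σ₀²/(σ² + n·σ₀²) = 5·27116.2089/(4135.7761 + 5·27116.2089) = 135581.0445/139716.8206 = 0.9704.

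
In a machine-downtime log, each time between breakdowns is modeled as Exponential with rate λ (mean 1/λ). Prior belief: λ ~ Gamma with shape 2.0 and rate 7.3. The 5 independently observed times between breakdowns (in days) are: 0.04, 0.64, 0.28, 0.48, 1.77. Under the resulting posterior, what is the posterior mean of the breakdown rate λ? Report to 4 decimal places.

0.6660

With a Gamma(shape α, rate β) prior on the exponential rate λ, the posterior after n observations with total T = Σxᵢ is Gamma(α+n, β+T).
Sum of observations T = 3.21 days; n = 5.
Posterior: Gamma(2.0+5, 7.3+3.21) = Gamma(7.0, 10.51).
Posterior mean of λ = α/β = 7.0/10.51 = 0.6660.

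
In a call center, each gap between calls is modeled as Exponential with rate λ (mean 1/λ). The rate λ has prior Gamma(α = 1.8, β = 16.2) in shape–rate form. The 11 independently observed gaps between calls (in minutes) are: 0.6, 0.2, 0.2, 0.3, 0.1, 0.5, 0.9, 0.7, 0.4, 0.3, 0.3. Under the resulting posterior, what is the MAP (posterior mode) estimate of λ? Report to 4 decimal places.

0.5700

With a Gamma(shape α, rate β) prior on the exponential rate λ, the posterior after n observations with total T = Σxᵢ is Gamma(α+n, β+T).
Sum of observations T = 4.5 minutes; n = 11.
Posterior: Gamma(1.8+11, 16.2+4.5) = Gamma(12.8, 20.7).
Mode = (α−1)/β = 0.5700.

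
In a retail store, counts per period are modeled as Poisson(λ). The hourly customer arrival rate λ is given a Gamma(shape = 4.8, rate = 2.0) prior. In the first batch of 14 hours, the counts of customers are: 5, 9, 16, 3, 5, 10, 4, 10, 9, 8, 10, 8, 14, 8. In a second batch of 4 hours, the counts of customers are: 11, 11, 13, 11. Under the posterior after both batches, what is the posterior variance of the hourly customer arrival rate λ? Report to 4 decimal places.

0.4245

With a Gamma(shape α, rate β) prior, the Poisson likelihood is conjugate: the posterior is Gamma(α + ΣXᵢ, β + n).
Batch 1: sum of counts S = 119 over n = 14 hours.
After batch 1: Gamma(α+S, β+n) = Gamma(4.8+119, 2.0+14) = Gamma(123.8, 16.0).
Batch 2: sum of counts S = 46 over n = 4 hours.
After batch 2: Gamma(α+S, β+n) = Gamma(123.8+46, 16.0+4) = Gamma(169.8, 20.0).
Var = α/β² = 169.8/20.0² = 0.4245.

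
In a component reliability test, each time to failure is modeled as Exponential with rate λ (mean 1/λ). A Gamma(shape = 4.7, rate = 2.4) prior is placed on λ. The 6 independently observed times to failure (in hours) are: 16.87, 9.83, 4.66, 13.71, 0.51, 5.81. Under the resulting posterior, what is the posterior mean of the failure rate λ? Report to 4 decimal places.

0.1989

With a Gamma(shape α, rate β) prior on the exponential rate λ, the posterior after n observations with total T = Σxᵢ is Gamma(α+n, β+T).
Sum of observations T = 51.39 hours; n = 6.
Posterior: Gamma(4.7+6, 2.4+51.39) = Gamma(10.7, 53.79).
Posterior mean of λ = α/β = 10.7/53.79 = 0.1989.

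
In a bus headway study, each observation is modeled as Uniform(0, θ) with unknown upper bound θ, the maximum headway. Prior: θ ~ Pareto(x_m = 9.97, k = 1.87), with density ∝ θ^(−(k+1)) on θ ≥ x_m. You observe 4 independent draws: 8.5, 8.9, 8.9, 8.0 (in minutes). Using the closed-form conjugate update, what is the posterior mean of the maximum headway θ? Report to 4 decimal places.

A Pareto(scale x_m, shape k) prior on the upper bound θ of Uniform(0, θ) is conjugate: posterior is Pareto(max(x_m, max xᵢ), k + n).
Sample maximum = 8.9; prior scale x_m = 9.97 → posterior scale = max = 9.97.
Posterior shape = 1.87 + 4 = 5.87.
E[θ|data] = k·x_m/(k−1) = 5.87·9.97/4.87 = 12.0172.

12.0172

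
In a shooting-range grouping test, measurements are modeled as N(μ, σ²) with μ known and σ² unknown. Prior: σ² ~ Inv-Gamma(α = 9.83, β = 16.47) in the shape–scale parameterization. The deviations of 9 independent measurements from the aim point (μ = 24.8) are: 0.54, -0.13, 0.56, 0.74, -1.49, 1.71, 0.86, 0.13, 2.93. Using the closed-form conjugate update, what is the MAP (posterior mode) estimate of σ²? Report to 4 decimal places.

1.5850

With known mean μ and an Inverse-Gamma(α, β) prior on σ², the Normal likelihood is conjugate: posterior is Inv-Gamma(α + n/2, β + Σ(xᵢ−μ)²/2).
Σ(xᵢ−μ)² = (0.54)² + (-0.13)² + (0.56)² + (0.74)² + (-1.49)² + (1.71)² + (0.86)² + (0.13)² + (2.93)² = 15.6553.
Posterior: Inv-Gamma(9.83 + 9/2, 16.47 + 15.6553/2) = Inv-Gamma(14.33, 24.29765).
Mode = β/(α+1) = 24.29765/15.33 = 1.5850.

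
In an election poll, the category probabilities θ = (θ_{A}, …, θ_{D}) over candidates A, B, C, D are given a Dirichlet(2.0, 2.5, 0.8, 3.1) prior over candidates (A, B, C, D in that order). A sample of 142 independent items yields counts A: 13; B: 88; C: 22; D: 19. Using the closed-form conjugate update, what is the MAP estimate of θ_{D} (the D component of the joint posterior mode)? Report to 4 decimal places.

The Dirichlet prior is conjugate to the Multinomial likelihood: each posterior αⱼ = prior αⱼ + observed count nⱼ.
Posterior concentration: (15.0, 90.5, 22.8, 22.1), total = 150.4.
Joint mode component: (α_{D}−1)/(Σα−K) = 21.1/146.4 = 0.1441.

0.1441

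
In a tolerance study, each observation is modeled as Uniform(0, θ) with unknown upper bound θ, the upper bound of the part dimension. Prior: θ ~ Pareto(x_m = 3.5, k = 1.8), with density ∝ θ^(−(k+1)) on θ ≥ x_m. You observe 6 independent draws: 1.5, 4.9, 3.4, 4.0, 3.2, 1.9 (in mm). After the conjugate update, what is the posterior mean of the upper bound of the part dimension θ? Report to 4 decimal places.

5.6206

A Pareto(scale x_m, shape k) prior on the upper bound θ of Uniform(0, θ) is conjugate: posterior is Pareto(max(x_m, max xᵢ), k + n).
Sample maximum = 4.9; prior scale x_m = 3.5 → posterior scale = max = 4.9.
Posterior shape = 1.8 + 6 = 7.8.
E[θ|data] = k·x_m/(k−1) = 7.8·4.9/6.8 = 5.6206.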